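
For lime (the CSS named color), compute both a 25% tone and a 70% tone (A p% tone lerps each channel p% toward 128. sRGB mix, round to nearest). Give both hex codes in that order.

#20DF20, #5AA65A

CSS lime is rgb(0, 255, 0).
25% tone:
  R: 0 + 0.25×(128−0) = 0 + 32 = 32 → 32
  G: 255 + 0.25×(128−255) = 255 − 31.75 = 223.25 → 223
  B: 0 + 0.25×(128−0) = 0 + 32 = 32 → 32
  → #20DF20
70% tone:
  R: 0 + 0.7×(128−0) = 0 + 89.6 = 89.6 → 90
  G: 255 − 88.9 = 166.1 → 166
  B: 0 + 89.6 = 89.6 → 90
  → #5AA65A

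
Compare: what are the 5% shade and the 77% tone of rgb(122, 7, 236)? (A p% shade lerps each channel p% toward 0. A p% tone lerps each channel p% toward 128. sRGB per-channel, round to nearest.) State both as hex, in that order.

5% shade:
  R: 122 − 6.1 = 115.9 → 116
  G: 7 − 0.35 = 6.65 → 7
  B: 236 − 11.8 = 224.2 → 224
  → #7407E0
77% tone:
  R: 122 + 0.77×(128−122) = 122 + 4.62 = 126.62 → 127
  G: 7 + 93.17 = 100.17 → 100
  B: 236 + 0.77×(128−236) = 236 − 83.16 = 152.84 → 153
  → #7F6499

#7407E0, #7F6499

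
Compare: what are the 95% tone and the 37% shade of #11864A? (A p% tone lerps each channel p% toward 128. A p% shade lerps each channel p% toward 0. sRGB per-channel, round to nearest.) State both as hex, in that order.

#7A807D, #0B542F

#11864A is rgb(17, 134, 74).
95% tone:
  R: 17 + 105.45 = 122.45 → 122
  G: 134 − 5.7 = 128.3 → 128
  B: 74 + 0.95×(128−74) = 74 + 51.3 = 125.3 → 125
  → #7A807D
37% shade:
  R: 17 − 6.29 = 10.71 → 11
  G: 134 + 0.37×(0−134) = 134 − 49.58 = 84.42 → 84
  B: 74 + 0.37×(0−74) = 74 − 27.38 = 46.62 → 47
  → #0B542F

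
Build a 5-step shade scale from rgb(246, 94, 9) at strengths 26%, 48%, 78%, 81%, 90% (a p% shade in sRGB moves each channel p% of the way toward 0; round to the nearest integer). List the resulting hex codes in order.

26%: (246 − 63.96 = 182.04→182, 94 − 24.44 = 69.56→70, 9 − 2.34 = 6.66→7) → #b64607
48%: (246 − 118.08 = 127.92→128, 94 − 45.12 = 48.88→49, 9 − 4.32 = 4.68→5) → #803105
78%: (246 − 191.88 = 54.12→54, 94 − 73.32 = 20.68→21, 9 − 7.02 = 1.98→2) → #361502
81%: (246 − 199.26 = 46.74→47, 94 − 76.14 = 17.86→18, 9 − 7.29 = 1.71→2) → #2f1202
90%: (246 − 221.4 = 24.6→25, 94 − 84.6 = 9.4→9, 9 − 8.1 = 0.9→1) → #190901

#b64607, #803105, #361502, #2f1202, #190901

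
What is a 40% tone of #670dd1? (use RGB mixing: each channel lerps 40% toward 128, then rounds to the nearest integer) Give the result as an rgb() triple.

#670dd1 is rgb(103, 13, 209).
Per channel, c → c + 0.4(128 − c):
  R: 103 + 10 = 113 → 113
  G: 13 + 0.4×(128−13) = 13 + 46 = 59 → 59
  B: 209 − 32.4 = 176.6 → 177

rgb(113, 59, 177)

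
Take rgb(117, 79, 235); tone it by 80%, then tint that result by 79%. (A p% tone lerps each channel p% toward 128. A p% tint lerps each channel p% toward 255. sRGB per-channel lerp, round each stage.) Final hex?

#E4E2E9

Lerp each channel 80% toward 128:
  R: 117 + 0.8×(128−117) = 117 + 8.8 = 125.8 → 126
  G: 79 + 0.8×(128−79) = 79 + 39.2 = 118.2 → 118
  B: 235 − 85.6 = 149.4 → 149
After the tone: rgb(126, 118, 149) = #7E7695.
Lerp each channel 79% toward 255:
  R: 126 + 0.79×(255−126) = 126 + 101.91 = 227.91 → 228
  G: 118 + 0.79×(255−118) = 118 + 108.23 = 226.23 → 226
  B: 149 + 0.79×(255−149) = 149 + 83.74 = 232.74 → 233
rgb(228, 226, 233) = #E4E2E9.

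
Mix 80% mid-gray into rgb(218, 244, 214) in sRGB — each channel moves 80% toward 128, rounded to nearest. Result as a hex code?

An 80% tone moves each channel 80% toward 128:
  R: 218 − 72 = 146 → 146
  G: 244 − 92.8 = 151.2 → 151
  B: 214 + 0.8×(128−214) = 214 − 68.8 = 145.2 → 145
rgb(146, 151, 145) = #929791.

#929791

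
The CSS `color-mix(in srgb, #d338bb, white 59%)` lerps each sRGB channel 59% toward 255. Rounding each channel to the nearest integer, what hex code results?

#d338bb is rgb(211, 56, 187).
Lerp each channel 59% toward 255:
  R: 211 + 0.59×(255−211) = 211 + 25.96 = 236.96 → 237
  G: 56 + 0.59×(255−56) = 56 + 117.41 = 173.41 → 173
  B: 187 + 40.12 = 227.12 → 227
rgb(237, 173, 227) = #edade3.

#edade3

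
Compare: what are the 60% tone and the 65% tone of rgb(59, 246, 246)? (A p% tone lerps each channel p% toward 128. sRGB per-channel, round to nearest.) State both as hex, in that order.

60% tone:
  R: 59 + 0.6×(128−59) = 59 + 41.4 = 100.4 → 100
  G: 246 + 0.6×(128−246) = 246 − 70.8 = 175.2 → 175
  B: 246 + 0.6×(128−246) = 246 − 70.8 = 175.2 → 175
  → #64AFAF
65% tone:
  R: 59 + 44.85 = 103.85 → 104
  G: 246 + 0.65×(128−246) = 246 − 76.7 = 169.3 → 169
  B: 246 + 0.65×(128−246) = 246 − 76.7 = 169.3 → 169
  → #68A9A9

#64AFAF, #68A9A9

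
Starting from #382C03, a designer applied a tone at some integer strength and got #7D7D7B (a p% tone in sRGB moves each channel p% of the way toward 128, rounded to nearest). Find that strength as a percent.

#382C03 is rgb(56, 44, 3); #7D7D7B is rgb(125, 125, 123).
On the B channel (widest range): 123 ≈ 3 + (p/100)(128 − 3), so p ≈ 100×(123 − 3)/(128 − 3) = 12000/125 = 96.00.
p = 96 reproduces all three channels after rounding.

96%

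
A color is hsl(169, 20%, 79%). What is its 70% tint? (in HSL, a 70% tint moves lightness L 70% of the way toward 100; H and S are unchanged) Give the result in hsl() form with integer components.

hsl(169, 20%, 94%)

L moves 70% from 79 toward 100: 79 + 14.7 = 93.7 → 94.
H and S are unchanged.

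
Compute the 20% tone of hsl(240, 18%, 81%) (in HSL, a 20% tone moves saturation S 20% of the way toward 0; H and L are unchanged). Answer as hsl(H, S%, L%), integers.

S moves 20% from 18 toward 0: 18 − 3.6 = 14.4 → 14.
H and L are unchanged.

hsl(240, 14%, 81%)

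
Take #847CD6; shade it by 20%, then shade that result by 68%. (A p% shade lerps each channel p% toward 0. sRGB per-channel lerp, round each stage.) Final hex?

#222037

#847CD6 is rgb(132, 124, 214).
Lerp each channel 20% toward 0:
  R: 132 + 0.2×(0−132) = 132 − 26.4 = 105.6 → 106
  G: 124 + 0.2×(0−124) = 124 − 24.8 = 99.2 → 99
  B: 214 + 0.2×(0−214) = 214 − 42.8 = 171.2 → 171
After the shade: rgb(106, 99, 171) = #6A63AB.
A 68% shade moves each channel 68% toward 0:
  R: 106 + 0.68×(0−106) = 106 − 72.08 = 33.92 → 34
  G: 99 − 67.32 = 31.68 → 32
  B: 171 + 0.68×(0−171) = 171 − 116.28 = 54.72 → 55
rgb(34, 32, 55) = #222037.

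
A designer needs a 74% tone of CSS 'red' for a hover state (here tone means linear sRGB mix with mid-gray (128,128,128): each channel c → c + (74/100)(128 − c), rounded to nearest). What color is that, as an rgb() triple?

rgb(161, 95, 95)

CSS red is rgb(255, 0, 0).
Lerp each channel 74% toward 128:
  R: 255 − 93.98 = 161.02 → 161
  G: 0 + 0.74×(128−0) = 0 + 94.72 = 94.72 → 95
  B: 0 + 0.74×(128−0) = 0 + 94.72 = 94.72 → 95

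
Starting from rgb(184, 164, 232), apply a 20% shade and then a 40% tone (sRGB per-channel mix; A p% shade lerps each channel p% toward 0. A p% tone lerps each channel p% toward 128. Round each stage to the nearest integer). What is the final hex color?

#8b82a3

A 20% shade moves each channel 20% toward 0:
  R: 184 − 36.8 = 147.2 → 147
  G: 164 − 32.8 = 131.2 → 131
  B: 232 − 46.4 = 185.6 → 186
After the shade: rgb(147, 131, 186) = #9383ba.
A 40% tone moves each channel 40% toward 128:
  R: 147 + 0.4×(128−147) = 147 − 7.6 = 139.4 → 139
  G: 131 − 1.2 = 129.8 → 130
  B: 186 − 23.2 = 162.8 → 163
rgb(139, 130, 163) = #8b82a3.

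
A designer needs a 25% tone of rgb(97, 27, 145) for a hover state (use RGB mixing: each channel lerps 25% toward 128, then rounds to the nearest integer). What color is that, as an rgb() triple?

rgb(105, 52, 141)

A 25% tone moves each channel 25% toward 128:
  R: 97 + 7.75 = 104.75 → 105
  G: 27 + 0.25×(128−27) = 27 + 25.25 = 52.25 → 52
  B: 145 + 0.25×(128−145) = 145 − 4.25 = 140.75 → 141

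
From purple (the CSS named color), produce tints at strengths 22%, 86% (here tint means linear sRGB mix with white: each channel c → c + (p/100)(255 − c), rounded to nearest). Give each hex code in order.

CSS purple is rgb(128, 0, 128).
22%: (128 + 27.94 = 155.94→156, 0 + 56.1 = 56.1→56, 128 + 27.94 = 155.94→156) → #9c389c
86%: (128 + 109.22 = 237.22→237, 0 + 219.3 = 219.3→219, 128 + 109.22 = 237.22→237) → #eddbed

#9c389c, #eddbed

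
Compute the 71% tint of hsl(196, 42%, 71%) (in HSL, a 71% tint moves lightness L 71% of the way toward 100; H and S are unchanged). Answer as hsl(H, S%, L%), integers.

hsl(196, 42%, 92%)

L moves 71% from 71 toward 100: 71 + 20.59 = 91.59 → 92.
H and S are unchanged.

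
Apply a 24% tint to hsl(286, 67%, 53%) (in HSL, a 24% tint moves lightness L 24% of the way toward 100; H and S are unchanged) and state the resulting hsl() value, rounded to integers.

L moves 24% from 53 toward 100: 53 + 11.28 = 64.28 → 64.
H and S are unchanged.

hsl(286, 67%, 64%)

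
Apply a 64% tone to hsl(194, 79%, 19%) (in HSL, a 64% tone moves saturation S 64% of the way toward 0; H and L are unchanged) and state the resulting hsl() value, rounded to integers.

S moves 64% from 79 toward 0: 79 − 50.56 = 28.44 → 28.
H and L are unchanged.

hsl(194, 28%, 19%)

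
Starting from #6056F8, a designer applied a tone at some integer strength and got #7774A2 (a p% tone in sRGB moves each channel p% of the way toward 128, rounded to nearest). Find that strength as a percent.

#6056F8 is rgb(96, 86, 248); #7774A2 is rgb(119, 116, 162).
On the B channel (widest range): 162 ≈ 248 + (p/100)(128 − 248), so p ≈ 100×(162 − 248)/(128 − 248) = -8600/-120 = 71.67.
p = 72 reproduces all three channels after rounding.

72%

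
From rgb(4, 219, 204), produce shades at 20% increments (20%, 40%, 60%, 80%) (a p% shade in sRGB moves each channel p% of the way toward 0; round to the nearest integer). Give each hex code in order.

20%: (4 − 0.8 = 3.2→3, 219 − 43.8 = 175.2→175, 204 − 40.8 = 163.2→163) → #03AFA3
40%: (4 − 1.6 = 2.4→2, 219 − 87.6 = 131.4→131, 204 − 81.6 = 122.4→122) → #02837A
60%: (4 − 2.4 = 1.6→2, 219 − 131.4 = 87.6→88, 204 − 122.4 = 81.6→82) → #025852
80%: (4 − 3.2 = 0.8→1, 219 − 175.2 = 43.8→44, 204 − 163.2 = 40.8→41) → #012C29

#03AFA3, #02837A, #025852, #012C29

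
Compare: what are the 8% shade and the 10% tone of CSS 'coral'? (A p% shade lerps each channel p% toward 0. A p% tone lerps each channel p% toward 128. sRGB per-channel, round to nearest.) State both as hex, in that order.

CSS coral is rgb(255, 127, 80).
8% shade:
  R: 255 + 0.08×(0−255) = 255 − 20.4 = 234.6 → 235
  G: 127 + 0.08×(0−127) = 127 − 10.16 = 116.84 → 117
  B: 80 + 0.08×(0−80) = 80 − 6.4 = 73.6 → 74
  → #eb754a
10% tone:
  R: 255 − 12.7 = 242.3 → 242
  G: 127 + 0.1 = 127.1 → 127
  B: 80 + 4.8 = 84.8 → 85
  → #f27f55

#eb754a, #f27f55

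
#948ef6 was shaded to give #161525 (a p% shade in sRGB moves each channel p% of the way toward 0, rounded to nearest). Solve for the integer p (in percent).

#948ef6 is rgb(148, 142, 246); #161525 is rgb(22, 21, 37).
On the B channel (widest range): 37 ≈ 246 + (p/100)(0 − 246), so p ≈ 100×(37 − 246)/(0 − 246) = -20900/-246 = 84.96.
p = 85 reproduces all three channels after rounding.

85%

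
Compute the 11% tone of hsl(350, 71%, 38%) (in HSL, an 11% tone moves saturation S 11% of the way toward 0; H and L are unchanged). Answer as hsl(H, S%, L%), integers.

hsl(350, 63%, 38%)

S moves 11% from 71 toward 0: 71 − 7.81 = 63.19 → 63.
H and L are unchanged.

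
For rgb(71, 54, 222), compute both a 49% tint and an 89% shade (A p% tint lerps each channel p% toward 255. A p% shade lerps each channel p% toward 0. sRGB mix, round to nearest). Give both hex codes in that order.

49% tint:
  R: 71 + 0.49×(255−71) = 71 + 90.16 = 161.16 → 161
  G: 54 + 0.49×(255−54) = 54 + 98.49 = 152.49 → 152
  B: 222 + 0.49×(255−222) = 222 + 16.17 = 238.17 → 238
  → #A198EE
89% shade:
  R: 71 + 0.89×(0−71) = 71 − 63.19 = 7.81 → 8
  G: 54 − 48.06 = 5.94 → 6
  B: 222 + 0.89×(0−222) = 222 − 197.58 = 24.42 → 24
  → #080618

#A198EE, #080618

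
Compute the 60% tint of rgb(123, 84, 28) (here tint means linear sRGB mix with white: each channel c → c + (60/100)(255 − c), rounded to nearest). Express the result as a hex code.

#cabba4

A 60% tint moves each channel 60% toward 255:
  R: 123 + 79.2 = 202.2 → 202
  G: 84 + 102.6 = 186.6 → 187
  B: 28 + 136.2 = 164.2 → 164
rgb(202, 187, 164) = #cabba4.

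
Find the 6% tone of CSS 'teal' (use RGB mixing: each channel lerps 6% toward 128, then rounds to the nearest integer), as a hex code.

CSS teal is rgb(0, 128, 128).
Per channel, c → c + 0.06(128 − c):
  R: 0 + 7.68 = 7.68 → 8
  G: 128 + 0.06×(128−128) = 128 + 0 = 128 → 128
  B: 128 + 0 = 128 → 128
rgb(8, 128, 128) = #088080.

#088080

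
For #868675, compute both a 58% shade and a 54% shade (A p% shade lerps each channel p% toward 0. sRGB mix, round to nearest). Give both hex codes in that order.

#868675 is rgb(134, 134, 117).
58% shade:
  R: 134 + 0.58×(0−134) = 134 − 77.72 = 56.28 → 56
  G: 134 + 0.58×(0−134) = 134 − 77.72 = 56.28 → 56
  B: 117 − 67.86 = 49.14 → 49
  → #383831
54% shade:
  R: 134 + 0.54×(0−134) = 134 − 72.36 = 61.64 → 62
  G: 134 − 72.36 = 61.64 → 62
  B: 117 − 63.18 = 53.82 → 54
  → #3e3e36

#383831, #3e3e36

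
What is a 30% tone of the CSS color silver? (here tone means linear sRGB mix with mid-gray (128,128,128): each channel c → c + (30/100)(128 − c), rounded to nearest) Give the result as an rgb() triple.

CSS silver is rgb(192, 192, 192).
A 30% tone moves each channel 30% toward 128:
  R: 192 + 0.3×(128−192) = 192 − 19.2 = 172.8 → 173
  G: 192 + 0.3×(128−192) = 192 − 19.2 = 172.8 → 173
  B: 192 − 19.2 = 172.8 → 173

rgb(173, 173, 173)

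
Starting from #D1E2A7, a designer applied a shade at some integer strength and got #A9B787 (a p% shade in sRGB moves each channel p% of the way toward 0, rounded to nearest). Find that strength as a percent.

19%

#D1E2A7 is rgb(209, 226, 167); #A9B787 is rgb(169, 183, 135).
On the G channel (widest range): 183 ≈ 226 + (p/100)(0 − 226), so p ≈ 100×(183 − 226)/(0 − 226) = -4300/-226 = 19.03.
p = 19 reproduces all three channels after rounding.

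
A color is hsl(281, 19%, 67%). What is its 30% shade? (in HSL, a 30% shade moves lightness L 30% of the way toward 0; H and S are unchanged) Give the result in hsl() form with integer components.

hsl(281, 19%, 47%)

L moves 30% from 67 toward 0: 67 − 20.1 = 46.9 → 47.
H and S are unchanged.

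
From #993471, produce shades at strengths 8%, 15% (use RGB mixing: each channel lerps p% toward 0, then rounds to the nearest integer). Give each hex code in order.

#993471 is rgb(153, 52, 113).
8%: (153 − 12.24 = 140.76→141, 52 − 4.16 = 47.84→48, 113 − 9.04 = 103.96→104) → #8d3068
15%: (153 − 22.95 = 130.05→130, 52 − 7.8 = 44.2→44, 113 − 16.95 = 96.05→96) → #822c60

#8d3068, #822c60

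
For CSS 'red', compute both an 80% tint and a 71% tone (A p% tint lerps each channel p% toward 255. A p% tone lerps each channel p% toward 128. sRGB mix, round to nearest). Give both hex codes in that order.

#FFCCCC, #A55B5B

CSS red is rgb(255, 0, 0).
80% tint:
  R: 255 + 0.8×(255−255) = 255 + 0 = 255 → 255
  G: 0 + 204 = 204 → 204
  B: 0 + 0.8×(255−0) = 0 + 204 = 204 → 204
  → #FFCCCC
71% tone:
  R: 255 + 0.71×(128−255) = 255 − 90.17 = 164.83 → 165
  G: 0 + 0.71×(128−0) = 0 + 90.88 = 90.88 → 91
  B: 0 + 90.88 = 90.88 → 91
  → #A55B5B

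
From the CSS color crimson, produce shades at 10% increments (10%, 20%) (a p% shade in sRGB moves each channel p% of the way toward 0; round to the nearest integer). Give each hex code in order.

CSS crimson is rgb(220, 20, 60).
10%: (220 − 22 = 198→198, 20 − 2 = 18→18, 60 − 6 = 54→54) → #c61236
20%: (220 − 44 = 176→176, 20 − 4 = 16→16, 60 − 12 = 48→48) → #b01030

#c61236, #b01030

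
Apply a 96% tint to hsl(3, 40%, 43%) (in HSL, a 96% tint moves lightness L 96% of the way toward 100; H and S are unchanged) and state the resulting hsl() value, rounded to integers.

L moves 96% from 43 toward 100: 43 + 54.72 = 97.72 → 98.
H and S are unchanged.

hsl(3, 40%, 98%)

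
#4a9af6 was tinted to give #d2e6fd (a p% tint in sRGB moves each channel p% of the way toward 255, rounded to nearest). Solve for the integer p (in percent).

75%

#4a9af6 is rgb(74, 154, 246); #d2e6fd is rgb(210, 230, 253).
On the R channel (widest range): 210 ≈ 74 + (p/100)(255 − 74), so p ≈ 100×(210 − 74)/(255 − 74) = 13600/181 = 75.14.
p = 75 reproduces all three channels after rounding.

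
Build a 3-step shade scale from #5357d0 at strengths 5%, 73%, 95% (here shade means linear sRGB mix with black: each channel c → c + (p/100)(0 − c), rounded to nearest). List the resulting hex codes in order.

#4f53c6, #161738, #04040a

#5357d0 is rgb(83, 87, 208).
5%: (83 − 4.15 = 78.85→79, 87 − 4.35 = 82.65→83, 208 − 10.4 = 197.6→198) → #4f53c6
73%: (83 − 60.59 = 22.41→22, 87 − 63.51 = 23.49→23, 208 − 151.84 = 56.16→56) → #161738
95%: (83 − 78.85 = 4.15→4, 87 − 82.65 = 4.35→4, 208 − 197.6 = 10.4→10) → #04040a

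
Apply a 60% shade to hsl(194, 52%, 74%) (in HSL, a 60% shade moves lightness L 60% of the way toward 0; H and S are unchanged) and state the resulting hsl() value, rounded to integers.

hsl(194, 52%, 30%)

L moves 60% from 74 toward 0: 74 − 44.4 = 29.6 → 30.
H and S are unchanged.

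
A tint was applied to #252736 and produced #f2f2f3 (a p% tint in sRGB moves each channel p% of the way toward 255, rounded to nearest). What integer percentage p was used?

94%

#252736 is rgb(37, 39, 54); #f2f2f3 is rgb(242, 242, 243).
On the R channel (widest range): 242 ≈ 37 + (p/100)(255 − 37), so p ≈ 100×(242 − 37)/(255 − 37) = 20500/218 = 94.04.
p = 94 reproduces all three channels after rounding.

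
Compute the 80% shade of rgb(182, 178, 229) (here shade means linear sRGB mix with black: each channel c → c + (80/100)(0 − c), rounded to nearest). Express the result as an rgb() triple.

rgb(36, 36, 46)

Lerp each channel 80% toward 0:
  R: 182 + 0.8×(0−182) = 182 − 145.6 = 36.4 → 36
  G: 178 + 0.8×(0−178) = 178 − 142.4 = 35.6 → 36
  B: 229 + 0.8×(0−229) = 229 − 183.2 = 45.8 → 46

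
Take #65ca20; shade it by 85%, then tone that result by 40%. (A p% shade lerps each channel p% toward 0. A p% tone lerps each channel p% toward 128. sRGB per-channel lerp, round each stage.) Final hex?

#3c4536

#65ca20 is rgb(101, 202, 32).
An 85% shade moves each channel 85% toward 0:
  R: 101 − 85.85 = 15.15 → 15
  G: 202 − 171.7 = 30.3 → 30
  B: 32 − 27.2 = 4.8 → 5
After the shade: rgb(15, 30, 5) = #0f1e05.
Per channel, c → c + 0.4(128 − c):
  R: 15 + 0.4×(128−15) = 15 + 45.2 = 60.2 → 60
  G: 30 + 0.4×(128−30) = 30 + 39.2 = 69.2 → 69
  B: 5 + 0.4×(128−5) = 5 + 49.2 = 54.2 → 54
rgb(60, 69, 54) = #3c4536.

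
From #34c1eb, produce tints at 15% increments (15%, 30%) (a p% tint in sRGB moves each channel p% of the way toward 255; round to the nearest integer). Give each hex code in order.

#34c1eb is rgb(52, 193, 235).
15%: (52 + 30.45 = 82.45→82, 193 + 9.3 = 202.3→202, 235 + 3 = 238→238) → #52caee
30%: (52 + 60.9 = 112.9→113, 193 + 18.6 = 211.6→212, 235 + 6 = 241→241) → #71d4f1

#52caee, #71d4f1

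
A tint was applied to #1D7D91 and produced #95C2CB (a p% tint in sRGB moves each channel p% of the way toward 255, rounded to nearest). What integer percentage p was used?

#1D7D91 is rgb(29, 125, 145); #95C2CB is rgb(149, 194, 203).
On the R channel (widest range): 149 ≈ 29 + (p/100)(255 − 29), so p ≈ 100×(149 − 29)/(255 − 29) = 12000/226 = 53.10.
p = 53 reproduces all three channels after rounding.

53%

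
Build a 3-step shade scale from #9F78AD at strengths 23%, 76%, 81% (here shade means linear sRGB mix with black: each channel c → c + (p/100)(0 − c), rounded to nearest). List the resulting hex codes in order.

#9F78AD is rgb(159, 120, 173).
23%: (159 − 36.57 = 122.43→122, 120 − 27.6 = 92.4→92, 173 − 39.79 = 133.21→133) → #7A5C85
76%: (159 − 120.84 = 38.16→38, 120 − 91.2 = 28.8→29, 173 − 131.48 = 41.52→42) → #261D2A
81%: (159 − 128.79 = 30.21→30, 120 − 97.2 = 22.8→23, 173 − 140.13 = 32.87→33) → #1E1721

#7A5C85, #261D2A, #1E1721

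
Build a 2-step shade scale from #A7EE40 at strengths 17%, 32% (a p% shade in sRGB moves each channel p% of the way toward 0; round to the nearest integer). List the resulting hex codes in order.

#A7EE40 is rgb(167, 238, 64).
17%: (167 − 28.39 = 138.61→139, 238 − 40.46 = 197.54→198, 64 − 10.88 = 53.12→53) → #8BC635
32%: (167 − 53.44 = 113.56→114, 238 − 76.16 = 161.84→162, 64 − 20.48 = 43.52→44) → #72A22C

#8BC635, #72A22C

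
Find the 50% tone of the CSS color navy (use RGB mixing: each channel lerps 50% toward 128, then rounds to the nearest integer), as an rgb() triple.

rgb(64, 64, 128)

CSS navy is rgb(0, 0, 128).
Lerp each channel 50% toward 128:
  R: 0 + 64 = 64 → 64
  G: 0 + 64 = 64 → 64
  B: 128 + 0.5×(128−128) = 128 + 0 = 128 → 128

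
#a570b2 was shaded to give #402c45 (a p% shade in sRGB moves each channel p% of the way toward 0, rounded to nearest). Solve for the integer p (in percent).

61%

#a570b2 is rgb(165, 112, 178); #402c45 is rgb(64, 44, 69).
On the B channel (widest range): 69 ≈ 178 + (p/100)(0 − 178), so p ≈ 100×(69 − 178)/(0 − 178) = -10900/-178 = 61.24.
p = 61 reproduces all three channels after rounding.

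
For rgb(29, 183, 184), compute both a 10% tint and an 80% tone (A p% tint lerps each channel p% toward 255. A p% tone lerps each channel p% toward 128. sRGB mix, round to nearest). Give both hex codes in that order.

10% tint:
  R: 29 + 22.6 = 51.6 → 52
  G: 183 + 0.1×(255−183) = 183 + 7.2 = 190.2 → 190
  B: 184 + 0.1×(255−184) = 184 + 7.1 = 191.1 → 191
  → #34BEBF
80% tone:
  R: 29 + 0.8×(128−29) = 29 + 79.2 = 108.2 → 108
  G: 183 − 44 = 139 → 139
  B: 184 + 0.8×(128−184) = 184 − 44.8 = 139.2 → 139
  → #6C8B8B

#34BEBF, #6C8B8B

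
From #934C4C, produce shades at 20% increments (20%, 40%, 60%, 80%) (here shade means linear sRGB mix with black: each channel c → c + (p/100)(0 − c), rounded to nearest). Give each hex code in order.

#934C4C is rgb(147, 76, 76).
20%: (147 − 29.4 = 117.6→118, 76 − 15.2 = 60.8→61, 76 − 15.2 = 60.8→61) → #763D3D
40%: (147 − 58.8 = 88.2→88, 76 − 30.4 = 45.6→46, 76 − 30.4 = 45.6→46) → #582E2E
60%: (147 − 88.2 = 58.8→59, 76 − 45.6 = 30.4→30, 76 − 45.6 = 30.4→30) → #3B1E1E
80%: (147 − 117.6 = 29.4→29, 76 − 60.8 = 15.2→15, 76 − 60.8 = 15.2→15) → #1D0F0F

#763D3D, #582E2E, #3B1E1E, #1D0F0F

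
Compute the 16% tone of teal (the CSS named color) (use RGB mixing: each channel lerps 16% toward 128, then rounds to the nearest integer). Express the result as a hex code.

#148080

CSS teal is rgb(0, 128, 128).
Lerp each channel 16% toward 128:
  R: 0 + 0.16×(128−0) = 0 + 20.48 = 20.48 → 20
  G: 128 + 0 = 128 → 128
  B: 128 + 0 = 128 → 128
rgb(20, 128, 128) = #148080.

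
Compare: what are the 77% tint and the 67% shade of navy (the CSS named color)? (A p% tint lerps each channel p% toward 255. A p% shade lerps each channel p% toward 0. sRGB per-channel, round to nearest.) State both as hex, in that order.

CSS navy is rgb(0, 0, 128).
77% tint:
  R: 0 + 196.35 = 196.35 → 196
  G: 0 + 196.35 = 196.35 → 196
  B: 128 + 97.79 = 225.79 → 226
  → #C4C4E2
67% shade:
  R: 0 + 0 = 0 → 0
  G: 0 + 0 = 0 → 0
  B: 128 + 0.67×(0−128) = 128 − 85.76 = 42.24 → 42
  → #00002A

#C4C4E2, #00002A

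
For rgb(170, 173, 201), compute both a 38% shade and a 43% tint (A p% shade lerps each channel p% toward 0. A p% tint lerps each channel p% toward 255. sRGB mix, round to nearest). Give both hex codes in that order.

#696b7d, #cfd0e0

38% shade:
  R: 170 + 0.38×(0−170) = 170 − 64.6 = 105.4 → 105
  G: 173 − 65.74 = 107.26 → 107
  B: 201 + 0.38×(0−201) = 201 − 76.38 = 124.62 → 125
  → #696b7d
43% tint:
  R: 170 + 36.55 = 206.55 → 207
  G: 173 + 35.26 = 208.26 → 208
  B: 201 + 23.22 = 224.22 → 224
  → #cfd0e0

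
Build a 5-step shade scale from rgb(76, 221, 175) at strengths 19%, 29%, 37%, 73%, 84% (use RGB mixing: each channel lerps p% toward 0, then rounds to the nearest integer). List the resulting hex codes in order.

19%: (76 − 14.44 = 61.56→62, 221 − 41.99 = 179.01→179, 175 − 33.25 = 141.75→142) → #3EB38E
29%: (76 − 22.04 = 53.96→54, 221 − 64.09 = 156.91→157, 175 − 50.75 = 124.25→124) → #369D7C
37%: (76 − 28.12 = 47.88→48, 221 − 81.77 = 139.23→139, 175 − 64.75 = 110.25→110) → #308B6E
73%: (76 − 55.48 = 20.52→21, 221 − 161.33 = 59.67→60, 175 − 127.75 = 47.25→47) → #153C2F
84%: (76 − 63.84 = 12.16→12, 221 − 185.64 = 35.36→35, 175 − 147 = 28→28) → #0C231C

#3EB38E, #369D7C, #308B6E, #153C2F, #0C231C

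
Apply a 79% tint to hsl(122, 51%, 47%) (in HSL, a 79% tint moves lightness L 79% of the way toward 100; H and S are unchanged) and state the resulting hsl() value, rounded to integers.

L moves 79% from 47 toward 100: 47 + 41.87 = 88.87 → 89.
H and S are unchanged.

hsl(122, 51%, 89%)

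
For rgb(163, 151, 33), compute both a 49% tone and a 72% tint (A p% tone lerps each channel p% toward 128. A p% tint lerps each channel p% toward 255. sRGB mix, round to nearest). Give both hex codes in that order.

#928C50, #E5E2C1

49% tone:
  R: 163 + 0.49×(128−163) = 163 − 17.15 = 145.85 → 146
  G: 151 + 0.49×(128−151) = 151 − 11.27 = 139.73 → 140
  B: 33 + 46.55 = 79.55 → 80
  → #928C50
72% tint:
  R: 163 + 0.72×(255−163) = 163 + 66.24 = 229.24 → 229
  G: 151 + 74.88 = 225.88 → 226
  B: 33 + 0.72×(255−33) = 33 + 159.84 = 192.84 → 193
  → #E5E2C1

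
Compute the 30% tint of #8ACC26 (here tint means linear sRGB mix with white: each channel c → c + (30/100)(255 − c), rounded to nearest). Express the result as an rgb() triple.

#8ACC26 is rgb(138, 204, 38).
A 30% tint moves each channel 30% toward 255:
  R: 138 + 0.3×(255−138) = 138 + 35.1 = 173.1 → 173
  G: 204 + 0.3×(255−204) = 204 + 15.3 = 219.3 → 219
  B: 38 + 0.3×(255−38) = 38 + 65.1 = 103.1 → 103

rgb(173, 219, 103)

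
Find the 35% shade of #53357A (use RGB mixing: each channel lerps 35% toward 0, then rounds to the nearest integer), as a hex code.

#36224F

#53357A is rgb(83, 53, 122).
A 35% shade moves each channel 35% toward 0:
  R: 83 + 0.35×(0−83) = 83 − 29.05 = 53.95 → 54
  G: 53 − 18.55 = 34.45 → 34
  B: 122 − 42.7 = 79.3 → 79
rgb(54, 34, 79) = #36224F.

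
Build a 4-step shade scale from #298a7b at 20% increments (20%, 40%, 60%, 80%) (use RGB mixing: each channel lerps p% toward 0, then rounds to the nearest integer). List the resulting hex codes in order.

#216e62, #19534a, #103731, #081c19

#298a7b is rgb(41, 138, 123).
20%: (41 − 8.2 = 32.8→33, 138 − 27.6 = 110.4→110, 123 − 24.6 = 98.4→98) → #216e62
40%: (41 − 16.4 = 24.6→25, 138 − 55.2 = 82.8→83, 123 − 49.2 = 73.8→74) → #19534a
60%: (41 − 24.6 = 16.4→16, 138 − 82.8 = 55.2→55, 123 − 73.8 = 49.2→49) → #103731
80%: (41 − 32.8 = 8.2→8, 138 − 110.4 = 27.6→28, 123 − 98.4 = 24.6→25) → #081c19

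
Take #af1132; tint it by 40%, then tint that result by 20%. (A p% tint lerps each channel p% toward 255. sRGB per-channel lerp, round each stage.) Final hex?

#af1132 is rgb(175, 17, 50).
Per channel, c → c + 0.4(255 − c):
  R: 175 + 0.4×(255−175) = 175 + 32 = 207 → 207
  G: 17 + 95.2 = 112.2 → 112
  B: 50 + 0.4×(255−50) = 50 + 82 = 132 → 132
After the tint: rgb(207, 112, 132) = #cf7084.
A 20% tint moves each channel 20% toward 255:
  R: 207 + 0.2×(255−207) = 207 + 9.6 = 216.6 → 217
  G: 112 + 28.6 = 140.6 → 141
  B: 132 + 0.2×(255−132) = 132 + 24.6 = 156.6 → 157
rgb(217, 141, 157) = #d98d9d.

#d98d9d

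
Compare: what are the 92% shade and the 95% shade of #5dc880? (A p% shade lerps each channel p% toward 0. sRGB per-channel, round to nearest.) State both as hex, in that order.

#5dc880 is rgb(93, 200, 128).
92% shade:
  R: 93 + 0.92×(0−93) = 93 − 85.56 = 7.44 → 7
  G: 200 + 0.92×(0−200) = 200 − 184 = 16 → 16
  B: 128 + 0.92×(0−128) = 128 − 117.76 = 10.24 → 10
  → #07100a
95% shade:
  R: 93 − 88.35 = 4.65 → 5
  G: 200 + 0.95×(0−200) = 200 − 190 = 10 → 10
  B: 128 + 0.95×(0−128) = 128 − 121.6 = 6.4 → 6
  → #050a06

#07100a, #050a06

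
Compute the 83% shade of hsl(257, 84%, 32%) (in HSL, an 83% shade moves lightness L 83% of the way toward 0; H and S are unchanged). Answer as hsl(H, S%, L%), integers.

L moves 83% from 32 toward 0: 32 − 26.56 = 5.44 → 5.
H and S are unchanged.

hsl(257, 84%, 5%)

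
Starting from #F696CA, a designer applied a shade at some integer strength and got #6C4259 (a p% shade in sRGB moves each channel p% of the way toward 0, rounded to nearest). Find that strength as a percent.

56%

#F696CA is rgb(246, 150, 202); #6C4259 is rgb(108, 66, 89).
On the R channel (widest range): 108 ≈ 246 + (p/100)(0 − 246), so p ≈ 100×(108 − 246)/(0 − 246) = -13800/-246 = 56.10.
p = 56 reproduces all three channels after rounding.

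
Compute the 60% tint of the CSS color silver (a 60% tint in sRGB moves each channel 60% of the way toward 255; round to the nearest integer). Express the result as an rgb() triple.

CSS silver is rgb(192, 192, 192).
Lerp each channel 60% toward 255:
  R: 192 + 37.8 = 229.8 → 230
  G: 192 + 37.8 = 229.8 → 230
  B: 192 + 0.6×(255−192) = 192 + 37.8 = 229.8 → 230

rgb(230, 230, 230)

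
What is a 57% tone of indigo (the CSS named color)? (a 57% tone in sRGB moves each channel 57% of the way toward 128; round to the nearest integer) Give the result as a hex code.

#694981

CSS indigo is rgb(75, 0, 130).
Per channel, c → c + 0.57(128 − c):
  R: 75 + 0.57×(128−75) = 75 + 30.21 = 105.21 → 105
  G: 0 + 72.96 = 72.96 → 73
  B: 130 − 1.14 = 128.86 → 129
rgb(105, 73, 129) = #694981.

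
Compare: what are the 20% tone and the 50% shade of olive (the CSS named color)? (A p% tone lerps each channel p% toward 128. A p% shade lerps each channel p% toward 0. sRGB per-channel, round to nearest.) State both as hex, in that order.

CSS olive is rgb(128, 128, 0).
20% tone:
  R: 128 + 0.2×(128−128) = 128 + 0 = 128 → 128
  G: 128 + 0.2×(128−128) = 128 + 0 = 128 → 128
  B: 0 + 0.2×(128−0) = 0 + 25.6 = 25.6 → 26
  → #80801A
50% shade:
  R: 128 + 0.5×(0−128) = 128 − 64 = 64 → 64
  G: 128 − 64 = 64 → 64
  B: 0 + 0 = 0 → 0
  → #404000

#80801A, #404000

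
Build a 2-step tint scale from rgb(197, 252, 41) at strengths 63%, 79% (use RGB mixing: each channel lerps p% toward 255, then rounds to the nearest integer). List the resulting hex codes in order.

#EAFEB0, #F3FED2

63%: (197 + 36.54 = 233.54→234, 252 + 1.89 = 253.89→254, 41 + 134.82 = 175.82→176) → #EAFEB0
79%: (197 + 45.82 = 242.82→243, 252 + 2.37 = 254.37→254, 41 + 169.06 = 210.06→210) → #F3FED2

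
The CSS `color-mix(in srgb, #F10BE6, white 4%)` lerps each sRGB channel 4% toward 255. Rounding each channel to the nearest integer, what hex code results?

#F10BE6 is rgb(241, 11, 230).
Per channel, c → c + 0.04(255 − c):
  R: 241 + 0.56 = 241.56 → 242
  G: 11 + 0.04×(255−11) = 11 + 9.76 = 20.76 → 21
  B: 230 + 1 = 231 → 231
rgb(242, 21, 231) = #F215E7.

#F215E7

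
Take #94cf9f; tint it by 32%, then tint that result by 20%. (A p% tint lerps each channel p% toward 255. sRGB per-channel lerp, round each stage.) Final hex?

#94cf9f is rgb(148, 207, 159).
A 32% tint moves each channel 32% toward 255:
  R: 148 + 0.32×(255−148) = 148 + 34.24 = 182.24 → 182
  G: 207 + 0.32×(255−207) = 207 + 15.36 = 222.36 → 222
  B: 159 + 0.32×(255−159) = 159 + 30.72 = 189.72 → 190
After the tint: rgb(182, 222, 190) = #b6debe.
Per channel, c → c + 0.2(255 − c):
  R: 182 + 0.2×(255−182) = 182 + 14.6 = 196.6 → 197
  G: 222 + 6.6 = 228.6 → 229
  B: 190 + 13 = 203 → 203
rgb(197, 229, 203) = #c5e5cb.

#c5e5cb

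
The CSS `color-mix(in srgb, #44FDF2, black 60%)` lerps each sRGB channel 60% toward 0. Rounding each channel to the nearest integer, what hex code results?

#1B6561

#44FDF2 is rgb(68, 253, 242).
Lerp each channel 60% toward 0:
  R: 68 + 0.6×(0−68) = 68 − 40.8 = 27.2 → 27
  G: 253 + 0.6×(0−253) = 253 − 151.8 = 101.2 → 101
  B: 242 + 0.6×(0−242) = 242 − 145.2 = 96.8 → 97
rgb(27, 101, 97) = #1B6561.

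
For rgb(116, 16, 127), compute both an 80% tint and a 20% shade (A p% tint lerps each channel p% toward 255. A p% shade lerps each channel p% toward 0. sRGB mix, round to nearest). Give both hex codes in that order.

#e3cfe5, #5d0d66

80% tint:
  R: 116 + 0.8×(255−116) = 116 + 111.2 = 227.2 → 227
  G: 16 + 191.2 = 207.2 → 207
  B: 127 + 0.8×(255−127) = 127 + 102.4 = 229.4 → 229
  → #e3cfe5
20% shade:
  R: 116 + 0.2×(0−116) = 116 − 23.2 = 92.8 → 93
  G: 16 − 3.2 = 12.8 → 13
  B: 127 − 25.4 = 101.6 → 102
  → #5d0d66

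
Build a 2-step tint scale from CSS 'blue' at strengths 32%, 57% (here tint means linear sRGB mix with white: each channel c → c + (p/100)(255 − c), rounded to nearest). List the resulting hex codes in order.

CSS blue is rgb(0, 0, 255).
32%: (0 + 81.6 = 81.6→82, 0 + 81.6 = 81.6→82, 255→255) → #5252FF
57%: (0 + 145.35 = 145.35→145, 0 + 145.35 = 145.35→145, 255→255) → #9191FF

#5252FF, #9191FF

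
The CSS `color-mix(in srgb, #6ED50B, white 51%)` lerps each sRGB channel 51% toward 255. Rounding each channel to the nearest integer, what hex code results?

#B8EA87

#6ED50B is rgb(110, 213, 11).
Lerp each channel 51% toward 255:
  R: 110 + 0.51×(255−110) = 110 + 73.95 = 183.95 → 184
  G: 213 + 21.42 = 234.42 → 234
  B: 11 + 124.44 = 135.44 → 135
rgb(184, 234, 135) = #B8EA87.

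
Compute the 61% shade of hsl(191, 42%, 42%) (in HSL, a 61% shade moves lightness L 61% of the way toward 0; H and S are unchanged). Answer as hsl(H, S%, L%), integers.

L moves 61% from 42 toward 0: 42 − 25.62 = 16.38 → 16.
H and S are unchanged.

hsl(191, 42%, 16%)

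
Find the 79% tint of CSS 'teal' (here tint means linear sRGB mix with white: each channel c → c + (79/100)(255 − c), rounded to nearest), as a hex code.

CSS teal is rgb(0, 128, 128).
Per channel, c → c + 0.79(255 − c):
  R: 0 + 201.45 = 201.45 → 201
  G: 128 + 0.79×(255−128) = 128 + 100.33 = 228.33 → 228
  B: 128 + 100.33 = 228.33 → 228
rgb(201, 228, 228) = #c9e4e4.

#c9e4e4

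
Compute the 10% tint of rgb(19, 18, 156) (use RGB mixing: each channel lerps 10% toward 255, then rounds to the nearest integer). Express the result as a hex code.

#2b2aa6

Per channel, c → c + 0.1(255 − c):
  R: 19 + 23.6 = 42.6 → 43
  G: 18 + 0.1×(255−18) = 18 + 23.7 = 41.7 → 42
  B: 156 + 9.9 = 165.9 → 166
rgb(43, 42, 166) = #2b2aa6.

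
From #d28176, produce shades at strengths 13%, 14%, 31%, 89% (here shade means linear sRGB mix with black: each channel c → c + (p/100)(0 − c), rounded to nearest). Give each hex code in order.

#d28176 is rgb(210, 129, 118).
13%: (210 − 27.3 = 182.7→183, 129 − 16.77 = 112.23→112, 118 − 15.34 = 102.66→103) → #b77067
14%: (210 − 29.4 = 180.6→181, 129 − 18.06 = 110.94→111, 118 − 16.52 = 101.48→101) → #b56f65
31%: (210 − 65.1 = 144.9→145, 129 − 39.99 = 89.01→89, 118 − 36.58 = 81.42→81) → #915951
89%: (210 − 186.9 = 23.1→23, 129 − 114.81 = 14.19→14, 118 − 105.02 = 12.98→13) → #170e0d

#b77067, #b56f65, #915951, #170e0d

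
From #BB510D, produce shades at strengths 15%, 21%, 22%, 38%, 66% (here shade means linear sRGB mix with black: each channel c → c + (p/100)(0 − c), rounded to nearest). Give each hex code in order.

#9F450B, #94400A, #923F0A, #743208, #401C04

#BB510D is rgb(187, 81, 13).
15%: (187 − 28.05 = 158.95→159, 81 − 12.15 = 68.85→69, 13 − 1.95 = 11.05→11) → #9F450B
21%: (187 − 39.27 = 147.73→148, 81 − 17.01 = 63.99→64, 13 − 2.73 = 10.27→10) → #94400A
22%: (187 − 41.14 = 145.86→146, 81 − 17.82 = 63.18→63, 13 − 2.86 = 10.14→10) → #923F0A
38%: (187 − 71.06 = 115.94→116, 81 − 30.78 = 50.22→50, 13 − 4.94 = 8.06→8) → #743208
66%: (187 − 123.42 = 63.58→64, 81 − 53.46 = 27.54→28, 13 − 8.58 = 4.42→4) → #401C04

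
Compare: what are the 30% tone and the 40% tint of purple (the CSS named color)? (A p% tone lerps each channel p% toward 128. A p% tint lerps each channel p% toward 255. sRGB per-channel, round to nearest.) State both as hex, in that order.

CSS purple is rgb(128, 0, 128).
30% tone:
  R: 128 + 0.3×(128−128) = 128 + 0 = 128 → 128
  G: 0 + 0.3×(128−0) = 0 + 38.4 = 38.4 → 38
  B: 128 + 0 = 128 → 128
  → #802680
40% tint:
  R: 128 + 0.4×(255−128) = 128 + 50.8 = 178.8 → 179
  G: 0 + 0.4×(255−0) = 0 + 102 = 102 → 102
  B: 128 + 0.4×(255−128) = 128 + 50.8 = 178.8 → 179
  → #B366B3

#802680, #B366B3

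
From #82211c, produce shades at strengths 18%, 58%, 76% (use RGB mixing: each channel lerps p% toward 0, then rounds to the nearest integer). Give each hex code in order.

#82211c is rgb(130, 33, 28).
18%: (130 − 23.4 = 106.6→107, 33 − 5.94 = 27.06→27, 28 − 5.04 = 22.96→23) → #6b1b17
58%: (130 − 75.4 = 54.6→55, 33 − 19.14 = 13.86→14, 28 − 16.24 = 11.76→12) → #370e0c
76%: (130 − 98.8 = 31.2→31, 33 − 25.08 = 7.92→8, 28 − 21.28 = 6.72→7) → #1f0807

#6b1b17, #370e0c, #1f0807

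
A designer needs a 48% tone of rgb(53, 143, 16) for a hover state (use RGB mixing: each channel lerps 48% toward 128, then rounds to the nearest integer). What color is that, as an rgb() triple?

Lerp each channel 48% toward 128:
  R: 53 + 0.48×(128−53) = 53 + 36 = 89 → 89
  G: 143 + 0.48×(128−143) = 143 − 7.2 = 135.8 → 136
  B: 16 + 53.76 = 69.76 → 70

rgb(89, 136, 70)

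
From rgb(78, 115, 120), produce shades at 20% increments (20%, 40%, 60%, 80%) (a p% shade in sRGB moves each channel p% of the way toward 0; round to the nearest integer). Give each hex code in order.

20%: (78 − 15.6 = 62.4→62, 115 − 23 = 92→92, 120 − 24 = 96→96) → #3E5C60
40%: (78 − 31.2 = 46.8→47, 115 − 46 = 69→69, 120 − 48 = 72→72) → #2F4548
60%: (78 − 46.8 = 31.2→31, 115 − 69 = 46→46, 120 − 72 = 48→48) → #1F2E30
80%: (78 − 62.4 = 15.6→16, 115 − 92 = 23→23, 120 − 96 = 24→24) → #101718

#3E5C60, #2F4548, #1F2E30, #101718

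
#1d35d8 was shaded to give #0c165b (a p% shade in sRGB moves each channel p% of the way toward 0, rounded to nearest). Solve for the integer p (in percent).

58%

#1d35d8 is rgb(29, 53, 216); #0c165b is rgb(12, 22, 91).
On the B channel (widest range): 91 ≈ 216 + (p/100)(0 − 216), so p ≈ 100×(91 − 216)/(0 − 216) = -12500/-216 = 57.87.
p = 58 reproduces all three channels after rounding.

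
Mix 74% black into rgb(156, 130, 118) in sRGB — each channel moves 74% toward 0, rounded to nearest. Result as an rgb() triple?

rgb(41, 34, 31)

A 74% shade moves each channel 74% toward 0:
  R: 156 − 115.44 = 40.56 → 41
  G: 130 + 0.74×(0−130) = 130 − 96.2 = 33.8 → 34
  B: 118 + 0.74×(0−118) = 118 − 87.32 = 30.68 → 31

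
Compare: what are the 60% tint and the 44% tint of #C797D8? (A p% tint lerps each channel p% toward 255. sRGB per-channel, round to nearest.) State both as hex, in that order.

#E9D5EF, #E0C5E9

#C797D8 is rgb(199, 151, 216).
60% tint:
  R: 199 + 33.6 = 232.6 → 233
  G: 151 + 62.4 = 213.4 → 213
  B: 216 + 0.6×(255−216) = 216 + 23.4 = 239.4 → 239
  → #E9D5EF
44% tint:
  R: 199 + 0.44×(255−199) = 199 + 24.64 = 223.64 → 224
  G: 151 + 0.44×(255−151) = 151 + 45.76 = 196.76 → 197
  B: 216 + 0.44×(255−216) = 216 + 17.16 = 233.16 → 233
  → #E0C5E9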